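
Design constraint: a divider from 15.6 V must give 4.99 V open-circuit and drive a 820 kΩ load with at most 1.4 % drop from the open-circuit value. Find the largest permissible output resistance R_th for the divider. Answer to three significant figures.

R_th ≤ 11.6 kΩ

Loading drop = R_th/(R_th + R_L) ≤ 0.0140, so R_th ≤ R_L · ε/(1−ε) = 820 kΩ × 0.0140/0.9860 = 11.6 kΩ.
(Any R1, R2 with R2/(R1+R2) = 0.320 and R1‖R2 ≤ 11.6 kΩ will meet the spec.)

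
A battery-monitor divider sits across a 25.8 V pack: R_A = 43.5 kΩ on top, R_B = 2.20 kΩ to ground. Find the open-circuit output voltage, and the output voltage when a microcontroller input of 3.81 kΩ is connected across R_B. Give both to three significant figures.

Unloaded: 1.24 V; loaded: 0.801 V

Open-circuit: V = 25.8 × 2.20/(43.5 + 2.20) = 1.24 V.
With the load, R_B becomes R_B‖R_L = 1.395 kΩ, so V = 25.8 × 1.395/44.89 = 0.801 V.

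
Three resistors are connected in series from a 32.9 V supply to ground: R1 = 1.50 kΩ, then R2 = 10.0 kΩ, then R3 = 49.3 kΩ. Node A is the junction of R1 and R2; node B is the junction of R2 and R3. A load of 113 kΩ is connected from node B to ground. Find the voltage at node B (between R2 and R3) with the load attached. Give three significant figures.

V ≈ 24.6 V

At node B, R3 is in parallel with the load: R3‖R_L = 34.32 kΩ.
Below node A the resistance is R2 + (R3‖R_L) = 44.32 kΩ, so V_A = 32.9 × 44.32/45.82 = 31.82 V.
Then V_B = V_A × (R3‖R_L)/(R2 + R3‖R_L) = 31.82 × 34.32/44.32 = 24.6 V.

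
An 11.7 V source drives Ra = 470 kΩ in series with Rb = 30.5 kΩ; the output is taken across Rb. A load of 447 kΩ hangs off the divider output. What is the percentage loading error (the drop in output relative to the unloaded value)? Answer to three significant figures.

The divider's output (Thévenin) resistance is Ra‖Rb = 28.64 kΩ.
Fractional drop under load = R_th/(R_th + R_L) = 28.64 / (28.64 + 447) = 0.06022.
So the output falls by 6.02 %.

6.02 %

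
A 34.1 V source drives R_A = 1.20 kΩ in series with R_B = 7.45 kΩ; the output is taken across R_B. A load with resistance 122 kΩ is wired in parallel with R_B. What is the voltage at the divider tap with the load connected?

V_out ≈ 29.1 V

The load sits in parallel with R_B: R_B‖R_L = (7.45 × 122) / (7.45 + 122) = 7.021 kΩ.
V_out = 34.1 × 7.021 / (1.20 + 7.021) = 34.1 × 7.021/8.221 = 29.1 V.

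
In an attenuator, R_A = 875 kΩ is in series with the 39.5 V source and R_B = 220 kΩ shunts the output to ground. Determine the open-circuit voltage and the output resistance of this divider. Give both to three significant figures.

V_th is the open-circuit tap voltage: 39.5 × 220/(875 + 220) = 7.94 V.
With the supply zeroed, R_A and R_B appear in parallel from the tap: R_th = R_A‖R_B = (875 × 220)/1095 = 176 kΩ.

V_th = 7.94 V, R_th = 176 kΩ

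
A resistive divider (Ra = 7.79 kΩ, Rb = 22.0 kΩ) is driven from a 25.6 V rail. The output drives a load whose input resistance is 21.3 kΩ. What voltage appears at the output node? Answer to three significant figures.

V_out ≈ 14.9 V

The load sits in parallel with Rb: Rb‖R_L = (22.0 × 21.3) / (22.0 + 21.3) = 10.82 kΩ.
V_out = 25.6 × 10.82 / (7.79 + 10.82) = 25.6 × 10.82/18.61 = 14.9 V.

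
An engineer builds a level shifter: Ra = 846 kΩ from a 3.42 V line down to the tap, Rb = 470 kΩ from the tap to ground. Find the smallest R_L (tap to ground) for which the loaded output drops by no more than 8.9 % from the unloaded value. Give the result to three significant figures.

Output resistance R_th = Ra‖Rb = (846 × 470)/1316 = 302.1 kΩ.
The fractional drop is R_th/(R_th + R_L); requiring this ≤ 0.0890 gives R_L ≥ R_th(1/0.0890 − 1) = 302.1 × 10.24 = 3.09 MΩ.

R_L(min) ≈ 3.09 MΩ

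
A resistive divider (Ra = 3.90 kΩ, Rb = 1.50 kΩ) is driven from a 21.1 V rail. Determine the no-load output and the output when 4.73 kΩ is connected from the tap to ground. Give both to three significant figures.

Open-circuit: V = 21.1 × 1.50/(3.90 + 1.50) = 5.86 V.
With the load, Rb becomes Rb‖R_L = 1.139 kΩ, so V = 21.1 × 1.139/5.039 = 4.77 V.

Unloaded: 5.86 V; loaded: 4.77 V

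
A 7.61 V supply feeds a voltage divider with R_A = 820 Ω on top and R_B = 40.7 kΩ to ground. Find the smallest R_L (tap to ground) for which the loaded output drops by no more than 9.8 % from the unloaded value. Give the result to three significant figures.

Output resistance R_th = R_A‖R_B = (820 × 40700)/41520 = 803.8 Ω.
The fractional drop is R_th/(R_th + R_L); requiring this ≤ 0.0980 gives R_L ≥ R_th(1/0.0980 − 1) = 803.8 × 9.204 = 7.40 kΩ.

R_L(min) ≈ 7.40 kΩ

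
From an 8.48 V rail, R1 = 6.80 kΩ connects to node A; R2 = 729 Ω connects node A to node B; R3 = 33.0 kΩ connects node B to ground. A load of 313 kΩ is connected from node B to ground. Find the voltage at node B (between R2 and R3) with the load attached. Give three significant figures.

V ≈ 6.77 V

At node B, R3 is in parallel with the load: R3‖R_L = 29850 Ω.
Below node A the resistance is R2 + (R3‖R_L) = 30580 Ω, so V_A = 8.48 × 30580/37380 = 6.937 V.
Then V_B = V_A × (R3‖R_L)/(R2 + R3‖R_L) = 6.937 × 29850/30580 = 6.77 V.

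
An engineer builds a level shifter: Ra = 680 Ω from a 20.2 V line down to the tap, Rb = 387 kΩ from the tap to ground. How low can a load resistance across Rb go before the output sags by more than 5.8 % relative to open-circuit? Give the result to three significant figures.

R_L(min) ≈ 11.0 kΩ

Output resistance R_th = Ra‖Rb = (680 × 387000)/387700 = 678.8 Ω.
The fractional drop is R_th/(R_th + R_L); requiring this ≤ 0.0580 gives R_L ≥ R_th(1/0.0580 − 1) = 678.8 × 16.24 = 11.0 kΩ.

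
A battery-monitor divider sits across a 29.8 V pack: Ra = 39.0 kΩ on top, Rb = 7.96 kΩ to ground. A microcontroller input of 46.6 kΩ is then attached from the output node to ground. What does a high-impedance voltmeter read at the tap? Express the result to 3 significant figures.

V_out ≈ 4.42 V

The load sits in parallel with Rb: Rb‖R_L = (7.96 × 46.6) / (7.96 + 46.6) = 6.799 kΩ.
V_out = 29.8 × 6.799 / (39.0 + 6.799) = 29.8 × 6.799/45.80 = 4.42 V.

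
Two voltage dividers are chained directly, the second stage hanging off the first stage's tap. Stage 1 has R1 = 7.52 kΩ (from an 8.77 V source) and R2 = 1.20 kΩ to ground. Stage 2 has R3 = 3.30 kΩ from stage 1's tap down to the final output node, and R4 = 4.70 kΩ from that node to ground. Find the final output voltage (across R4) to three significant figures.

Stage 2 presents R3+R4 = 8.000 kΩ as a load on stage 1's tap.
Stage 1's lower leg becomes R2‖(R3+R4) = 1.043 kΩ, so V_mid = 8.77 × 1.043/8.563 = 1.069 V.
Stage 2 is itself unloaded: V_out = V_mid × R4/(R3+R4) = 1.069 × 4.70/8.000 = 0.628 V.

V_out ≈ 0.628 V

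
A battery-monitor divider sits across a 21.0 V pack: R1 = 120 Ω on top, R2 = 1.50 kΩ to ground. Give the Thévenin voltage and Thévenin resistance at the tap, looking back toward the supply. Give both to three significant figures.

V_th = 19.4 V, R_th = 111 Ω

V_th is the open-circuit tap voltage: 21.0 × 1500/(120 + 1500) = 19.4 V.
With the supply zeroed, R1 and R2 appear in parallel from the tap: R_th = R1‖R2 = (120 × 1500)/1620 = 111 Ω.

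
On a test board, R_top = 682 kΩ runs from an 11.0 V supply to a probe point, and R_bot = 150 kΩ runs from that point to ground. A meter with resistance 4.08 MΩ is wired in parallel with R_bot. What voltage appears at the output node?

V_out ≈ 1.93 V

The load sits in parallel with R_bot: R_bot‖R_L = (150 × 4080) / (150 + 4080) = 144.7 kΩ.
V_out = 11.0 × 144.7 / (682 + 144.7) = 11.0 × 144.7/826.7 = 1.93 V.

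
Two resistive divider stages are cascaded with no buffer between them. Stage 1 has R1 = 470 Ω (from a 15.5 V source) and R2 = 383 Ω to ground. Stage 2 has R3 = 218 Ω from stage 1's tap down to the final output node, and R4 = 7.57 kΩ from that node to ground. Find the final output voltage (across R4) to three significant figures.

Stage 2 presents R3+R4 = 7788 Ω as a load on stage 1's tap.
Stage 1's lower leg becomes R2‖(R3+R4) = 365.0 Ω, so V_mid = 15.5 × 365.0/835.0 = 6.776 V.
Stage 2 is itself unloaded: V_out = V_mid × R4/(R3+R4) = 6.776 × 7570/7788 = 6.59 V.

V_out ≈ 6.59 V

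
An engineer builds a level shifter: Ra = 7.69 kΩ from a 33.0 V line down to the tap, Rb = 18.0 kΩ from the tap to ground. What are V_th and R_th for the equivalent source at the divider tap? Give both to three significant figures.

V_th = 23.1 V, R_th = 5.39 kΩ

V_th is the open-circuit tap voltage: 33.0 × 18.0/(7.69 + 18.0) = 23.1 V.
With the supply zeroed, Ra and Rb appear in parallel from the tap: R_th = Ra‖Rb = (7.69 × 18.0)/25.69 = 5.39 kΩ.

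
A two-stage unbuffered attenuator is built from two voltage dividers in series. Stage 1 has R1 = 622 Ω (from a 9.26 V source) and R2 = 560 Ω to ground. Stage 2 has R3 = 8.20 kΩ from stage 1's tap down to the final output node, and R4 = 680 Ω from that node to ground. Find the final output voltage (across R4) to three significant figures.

Stage 2 presents R3+R4 = 8880 Ω as a load on stage 1's tap.
Stage 1's lower leg becomes R2‖(R3+R4) = 526.8 Ω, so V_mid = 9.26 × 526.8/1149 = 4.246 V.
Stage 2 is itself unloaded: V_out = V_mid × R4/(R3+R4) = 4.246 × 680/8880 = 0.325 V.

V_out ≈ 0.325 V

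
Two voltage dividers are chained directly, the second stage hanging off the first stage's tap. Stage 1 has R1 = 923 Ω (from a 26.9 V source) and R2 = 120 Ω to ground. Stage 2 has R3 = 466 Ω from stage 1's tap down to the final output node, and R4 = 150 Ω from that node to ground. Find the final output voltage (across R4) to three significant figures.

Stage 2 presents R3+R4 = 616.0 Ω as a load on stage 1's tap.
Stage 1's lower leg becomes R2‖(R3+R4) = 100.4 Ω, so V_mid = 26.9 × 100.4/1023 = 2.640 V.
Stage 2 is itself unloaded: V_out = V_mid × R4/(R3+R4) = 2.640 × 150/616.0 = 0.643 V.

V_out ≈ 0.643 V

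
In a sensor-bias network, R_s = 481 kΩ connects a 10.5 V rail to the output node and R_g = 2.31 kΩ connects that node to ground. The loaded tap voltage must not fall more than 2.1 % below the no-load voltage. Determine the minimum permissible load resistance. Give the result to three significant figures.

Output resistance R_th = R_s‖R_g = (481 × 2.31)/483.3 = 2.299 kΩ.
The fractional drop is R_th/(R_th + R_L); requiring this ≤ 0.0210 gives R_L ≥ R_th(1/0.0210 − 1) = 2.299 × 46.62 = 107 kΩ.

R_L(min) ≈ 107 kΩ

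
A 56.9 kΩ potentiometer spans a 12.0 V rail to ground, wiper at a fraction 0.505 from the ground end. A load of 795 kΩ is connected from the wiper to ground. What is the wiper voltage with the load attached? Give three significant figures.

V ≈ 5.95 V

The wiper splits the pot into (1−α)R = 28.17 kΩ above and αR = 28.73 kΩ below.
Lower section ‖ load = 27.73 kΩ.
V_wiper = 12.0 × 27.73/(28.17 + 27.73) = 5.95 V.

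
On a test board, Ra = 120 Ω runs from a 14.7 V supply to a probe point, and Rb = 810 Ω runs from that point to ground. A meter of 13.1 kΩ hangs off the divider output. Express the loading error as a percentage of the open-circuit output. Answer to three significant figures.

0.792 %

The divider's output (Thévenin) resistance is Ra‖Rb = 104.5 Ω.
Fractional drop under load = R_th/(R_th + R_L) = 104.5 / (104.5 + 13100) = 0.007915.
So the output falls by 0.792 %.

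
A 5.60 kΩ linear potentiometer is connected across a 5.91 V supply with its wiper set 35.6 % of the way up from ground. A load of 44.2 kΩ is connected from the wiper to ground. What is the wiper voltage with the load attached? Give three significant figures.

V ≈ 2.04 V

The wiper splits the pot into (1−α)R = 3.606 kΩ above and αR = 1.994 kΩ below.
Lower section ‖ load = 1.908 kΩ.
V_wiper = 5.91 × 1.908/(3.606 + 1.908) = 2.04 V.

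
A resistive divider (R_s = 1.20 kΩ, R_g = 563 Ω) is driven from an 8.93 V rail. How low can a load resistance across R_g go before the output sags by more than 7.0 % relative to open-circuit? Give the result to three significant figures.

Output resistance R_th = R_s‖R_g = (1200 × 563)/1763 = 383.2 Ω.
The fractional drop is R_th/(R_th + R_L); requiring this ≤ 0.0700 gives R_L ≥ R_th(1/0.0700 − 1) = 383.2 × 13.29 = 5.09 kΩ.

R_L(min) ≈ 5.09 kΩ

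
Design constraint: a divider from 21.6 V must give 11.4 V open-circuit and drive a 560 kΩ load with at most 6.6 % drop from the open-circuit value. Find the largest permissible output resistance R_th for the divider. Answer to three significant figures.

Loading drop = R_th/(R_th + R_L) ≤ 0.0660, so R_th ≤ R_L · ε/(1−ε) = 560 kΩ × 0.0660/0.9340 = 39.6 kΩ.
(Any R1, R2 with R2/(R1+R2) = 0.528 and R1‖R2 ≤ 39.6 kΩ will meet the spec.)

R_th ≤ 39.6 kΩ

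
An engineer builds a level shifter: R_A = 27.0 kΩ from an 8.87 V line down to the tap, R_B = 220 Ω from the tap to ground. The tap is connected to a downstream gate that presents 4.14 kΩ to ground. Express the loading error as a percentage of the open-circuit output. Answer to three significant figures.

5.01 %

The divider's output (Thévenin) resistance is R_A‖R_B = 218.2 Ω.
Fractional drop under load = R_th/(R_th + R_L) = 218.2 / (218.2 + 4140) = 0.05007.
So the output falls by 5.01 %.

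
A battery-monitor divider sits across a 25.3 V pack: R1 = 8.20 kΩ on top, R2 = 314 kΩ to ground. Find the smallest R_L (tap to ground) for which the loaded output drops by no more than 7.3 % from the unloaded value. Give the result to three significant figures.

R_L(min) ≈ 101 kΩ

Output resistance R_th = R1‖R2 = (8.20 × 314)/322.2 = 7.991 kΩ.
The fractional drop is R_th/(R_th + R_L); requiring this ≤ 0.0730 gives R_L ≥ R_th(1/0.0730 − 1) = 7.991 × 12.70 = 101 kΩ.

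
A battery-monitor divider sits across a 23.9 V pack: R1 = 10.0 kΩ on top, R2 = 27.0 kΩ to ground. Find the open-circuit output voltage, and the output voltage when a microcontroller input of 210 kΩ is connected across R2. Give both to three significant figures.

Open-circuit: V = 23.9 × 27.0/(10.0 + 27.0) = 17.4 V.
With the load, R2 becomes R2‖R_L = 23.92 kΩ, so V = 23.9 × 23.92/33.92 = 16.9 V.

Unloaded: 17.4 V; loaded: 16.9 V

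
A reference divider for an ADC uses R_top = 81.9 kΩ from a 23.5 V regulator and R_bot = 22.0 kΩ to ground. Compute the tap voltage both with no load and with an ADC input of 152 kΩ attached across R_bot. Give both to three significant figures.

Unloaded: 4.98 V; loaded: 4.47 V

Open-circuit: V = 23.5 × 22.0/(81.9 + 22.0) = 4.98 V.
With the load, R_bot becomes R_bot‖R_L = 19.22 kΩ, so V = 23.5 × 19.22/101.1 = 4.47 V.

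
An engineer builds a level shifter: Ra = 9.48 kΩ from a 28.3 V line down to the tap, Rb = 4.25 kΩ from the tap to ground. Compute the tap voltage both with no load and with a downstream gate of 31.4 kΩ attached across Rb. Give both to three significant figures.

Open-circuit: V = 28.3 × 4.25/(9.48 + 4.25) = 8.76 V.
With the load, Rb becomes Rb‖R_L = 3.743 kΩ, so V = 28.3 × 3.743/13.22 = 8.01 V.

Unloaded: 8.76 V; loaded: 8.01 V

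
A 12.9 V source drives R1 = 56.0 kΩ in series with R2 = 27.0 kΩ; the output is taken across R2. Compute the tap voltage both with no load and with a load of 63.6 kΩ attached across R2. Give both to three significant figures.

Open-circuit: V = 12.9 × 27.0/(56.0 + 27.0) = 4.20 V.
With the load, R2 becomes R2‖R_L = 18.95 kΩ, so V = 12.9 × 18.95/74.95 = 3.26 V.

Unloaded: 4.20 V; loaded: 3.26 V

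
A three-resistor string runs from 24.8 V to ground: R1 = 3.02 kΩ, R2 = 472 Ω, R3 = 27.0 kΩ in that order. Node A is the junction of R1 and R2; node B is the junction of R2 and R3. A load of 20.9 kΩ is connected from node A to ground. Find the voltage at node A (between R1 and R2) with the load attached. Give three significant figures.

V ≈ 19.8 V

Below node A the series string R2+R3 = 27470 Ω sits in parallel with the 20900 Ω load: 11870 Ω.
V_A = 24.8 × 11870/(3020 + 11870) = 19.8 V.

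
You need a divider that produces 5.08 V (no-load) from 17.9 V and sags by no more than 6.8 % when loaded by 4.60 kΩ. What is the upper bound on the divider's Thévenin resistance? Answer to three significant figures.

R_th ≤ 336 Ω

Loading drop = R_th/(R_th + R_L) ≤ 0.0680, so R_th ≤ R_L · ε/(1−ε) = 4.60 kΩ × 0.0680/0.9320 = 336 Ω.
(Any R1, R2 with R2/(R1+R2) = 0.284 and R1‖R2 ≤ 336 Ω will meet the spec.)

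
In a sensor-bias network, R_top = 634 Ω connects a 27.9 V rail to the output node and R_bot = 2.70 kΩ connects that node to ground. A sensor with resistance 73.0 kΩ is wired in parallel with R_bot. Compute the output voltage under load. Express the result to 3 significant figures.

V_out ≈ 22.4 V

The load sits in parallel with R_bot: R_bot‖R_L = (2700 × 73000) / (2700 + 73000) = 2604 Ω.
V_out = 27.9 × 2604 / (634 + 2604) = 27.9 × 2604/3238 = 22.4 V.
(Unloaded it would have been 22.6 V.)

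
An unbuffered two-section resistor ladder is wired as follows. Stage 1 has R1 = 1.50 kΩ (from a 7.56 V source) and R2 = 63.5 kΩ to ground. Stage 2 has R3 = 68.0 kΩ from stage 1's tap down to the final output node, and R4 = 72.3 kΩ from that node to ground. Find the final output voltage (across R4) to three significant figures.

V_out ≈ 3.77 V

Stage 2 presents R3+R4 = 140.3 kΩ as a load on stage 1's tap.
Stage 1's lower leg becomes R2‖(R3+R4) = 43.71 kΩ, so V_mid = 7.56 × 43.71/45.21 = 7.309 V.
Stage 2 is itself unloaded: V_out = V_mid × R4/(R3+R4) = 7.309 × 72.3/140.3 = 3.77 V.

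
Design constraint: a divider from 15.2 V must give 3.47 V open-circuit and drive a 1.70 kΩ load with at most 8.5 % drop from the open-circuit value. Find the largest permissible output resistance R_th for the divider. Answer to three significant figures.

Loading drop = R_th/(R_th + R_L) ≤ 0.0850, so R_th ≤ R_L · ε/(1−ε) = 1.70 kΩ × 0.0850/0.9150 = 158 Ω.

R_th ≤ 158 Ω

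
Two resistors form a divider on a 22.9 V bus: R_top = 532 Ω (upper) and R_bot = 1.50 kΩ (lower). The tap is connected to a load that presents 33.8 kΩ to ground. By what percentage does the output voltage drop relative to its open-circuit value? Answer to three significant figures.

The divider's output (Thévenin) resistance is R_top‖R_bot = 392.7 Ω.
Fractional drop under load = R_th/(R_th + R_L) = 392.7 / (392.7 + 33800) = 0.01149.
So the output falls by 1.15 %.

1.15 %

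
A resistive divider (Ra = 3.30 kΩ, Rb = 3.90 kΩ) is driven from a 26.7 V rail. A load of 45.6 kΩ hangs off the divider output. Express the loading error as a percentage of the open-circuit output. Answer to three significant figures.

The divider's output (Thévenin) resistance is Ra‖Rb = 1.788 kΩ.
Fractional drop under load = R_th/(R_th + R_L) = 1.788 / (1.788 + 45.6) = 0.03772.
So the output falls by 3.77 %.

3.77 %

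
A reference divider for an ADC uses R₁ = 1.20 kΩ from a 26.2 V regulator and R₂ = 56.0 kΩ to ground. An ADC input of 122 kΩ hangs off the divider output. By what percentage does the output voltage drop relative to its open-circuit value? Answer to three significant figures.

0.954 %

The divider's output (Thévenin) resistance is R₁‖R₂ = 1.175 kΩ.
Fractional drop under load = R_th/(R_th + R_L) = 1.175 / (1.175 + 122) = 0.009538.
So the output falls by 0.954 %.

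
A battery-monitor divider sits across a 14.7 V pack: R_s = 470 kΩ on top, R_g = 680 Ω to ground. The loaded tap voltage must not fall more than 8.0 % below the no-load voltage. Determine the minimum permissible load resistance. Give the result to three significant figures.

R_L(min) ≈ 7.81 kΩ

Output resistance R_th = R_s‖R_g = (470000 × 680)/470700 = 679.0 Ω.
The fractional drop is R_th/(R_th + R_L); requiring this ≤ 0.0800 gives R_L ≥ R_th(1/0.0800 − 1) = 679.0 × 11.50 = 7.81 kΩ.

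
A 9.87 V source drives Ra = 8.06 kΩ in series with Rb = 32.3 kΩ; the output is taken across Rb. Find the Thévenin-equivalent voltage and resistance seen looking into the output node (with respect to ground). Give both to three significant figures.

V_th is the open-circuit tap voltage: 9.87 × 32.3/(8.06 + 32.3) = 7.90 V.
With the supply zeroed, Ra and Rb appear in parallel from the tap: R_th = Ra‖Rb = (8.06 × 32.3)/40.36 = 6.45 kΩ.

V_th = 7.90 V, R_th = 6.45 kΩ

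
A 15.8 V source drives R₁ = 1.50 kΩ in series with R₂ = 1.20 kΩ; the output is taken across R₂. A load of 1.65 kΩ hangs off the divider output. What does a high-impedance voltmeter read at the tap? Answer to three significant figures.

V_out ≈ 5.00 V

The load sits in parallel with R₂: R₂‖R_L = (1.20 × 1.65) / (1.20 + 1.65) = 0.6947 kΩ.
V_out = 15.8 × 0.6947 / (1.50 + 0.6947) = 15.8 × 0.6947/2.195 = 5.00 V.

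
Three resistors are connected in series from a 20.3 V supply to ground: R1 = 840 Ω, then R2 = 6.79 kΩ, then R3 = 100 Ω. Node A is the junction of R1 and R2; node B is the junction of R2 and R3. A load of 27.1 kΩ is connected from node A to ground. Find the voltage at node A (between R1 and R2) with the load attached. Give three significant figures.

Below node A the series string R2+R3 = 6890 Ω sits in parallel with the 27100 Ω load: 5493 Ω.
V_A = 20.3 × 5493/(840 + 5493) = 17.6 V.

V ≈ 17.6 V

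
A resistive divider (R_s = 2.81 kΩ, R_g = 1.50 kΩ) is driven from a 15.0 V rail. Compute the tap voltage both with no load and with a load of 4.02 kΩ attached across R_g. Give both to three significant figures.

Open-circuit: V = 15.0 × 1.50/(2.81 + 1.50) = 5.22 V.
With the load, R_g becomes R_g‖R_L = 1.092 kΩ, so V = 15.0 × 1.092/3.902 = 4.20 V.

Unloaded: 5.22 V; loaded: 4.20 V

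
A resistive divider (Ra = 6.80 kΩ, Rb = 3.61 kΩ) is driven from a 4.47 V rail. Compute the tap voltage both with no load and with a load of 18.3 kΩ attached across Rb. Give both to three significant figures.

Unloaded: 1.55 V; loaded: 1.37 V

Open-circuit: V = 4.47 × 3.61/(6.80 + 3.61) = 1.55 V.
With the load, Rb becomes Rb‖R_L = 3.015 kΩ, so V = 4.47 × 3.015/9.815 = 1.37 V.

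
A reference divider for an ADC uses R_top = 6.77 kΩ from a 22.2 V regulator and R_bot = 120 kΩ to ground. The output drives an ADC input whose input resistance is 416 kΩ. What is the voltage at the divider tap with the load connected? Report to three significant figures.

The load sits in parallel with R_bot: R_bot‖R_L = (120 × 416) / (120 + 416) = 93.13 kΩ.
V_out = 22.2 × 93.13 / (6.77 + 93.13) = 22.2 × 93.13/99.90 = 20.7 V.

V_out ≈ 20.7 V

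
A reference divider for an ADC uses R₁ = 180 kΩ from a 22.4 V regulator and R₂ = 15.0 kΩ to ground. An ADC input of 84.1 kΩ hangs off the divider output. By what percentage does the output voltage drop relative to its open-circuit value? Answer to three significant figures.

Unloaded V = 22.4 × 15.0/195.0 = 1.7231 V.
Loaded: R₂‖R_L = 12.73 kΩ, giving V = 22.4 × 12.73/192.7 = 1.4795 V.
Drop = (1.7231 − 1.4795) / 1.7231 = 14.1 %.

14.1 %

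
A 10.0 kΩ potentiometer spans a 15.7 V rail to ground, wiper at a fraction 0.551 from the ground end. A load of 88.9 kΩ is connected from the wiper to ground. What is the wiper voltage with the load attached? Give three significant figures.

The wiper splits the pot into (1−α)R = 4.490 kΩ above and αR = 5.510 kΩ below.
Lower section ‖ load = 5.188 kΩ.
V_wiper = 15.7 × 5.188/(4.490 + 5.188) = 8.42 V.

V ≈ 8.42 V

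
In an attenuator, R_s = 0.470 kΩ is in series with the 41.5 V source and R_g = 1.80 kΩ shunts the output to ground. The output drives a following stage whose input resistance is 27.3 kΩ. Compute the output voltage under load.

The load sits in parallel with R_g: R_g‖R_L = (1800 × 27300) / (1800 + 27300) = 1689 Ω.
V_out = 41.5 × 1689 / (470 + 1689) = 41.5 × 1689/2159 = 32.5 V.

V_out ≈ 32.5 V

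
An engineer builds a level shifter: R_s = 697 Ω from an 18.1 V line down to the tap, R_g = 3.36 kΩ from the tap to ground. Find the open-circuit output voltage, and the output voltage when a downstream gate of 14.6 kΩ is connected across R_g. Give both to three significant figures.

Unloaded: 15.0 V; loaded: 14.4 V

Open-circuit: V = 18.1 × 3360/(697 + 3360) = 15.0 V.
With the load, R_g becomes R_g‖R_L = 2731 Ω, so V = 18.1 × 2731/3428 = 14.4 V.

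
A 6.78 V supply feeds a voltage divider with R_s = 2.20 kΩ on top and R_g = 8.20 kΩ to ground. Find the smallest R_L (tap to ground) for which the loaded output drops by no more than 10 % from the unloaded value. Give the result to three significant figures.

Output resistance R_th = R_s‖R_g = (2.20 × 8.20)/10.40 = 1.735 kΩ.
The fractional drop is R_th/(R_th + R_L); requiring this ≤ 0.100 gives R_L ≥ R_th(1/0.100 − 1) = 1.735 × 9.000 = 15.6 kΩ.

R_L(min) ≈ 15.6 kΩ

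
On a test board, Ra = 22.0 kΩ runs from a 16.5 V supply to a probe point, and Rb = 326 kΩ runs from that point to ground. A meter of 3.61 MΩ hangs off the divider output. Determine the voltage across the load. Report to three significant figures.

V_out ≈ 15.4 V

The load sits in parallel with Rb: Rb‖R_L = (326 × 3610) / (326 + 3610) = 299.0 kΩ.
V_out = 16.5 × 299.0 / (22.0 + 299.0) = 16.5 × 299.0/321.0 = 15.4 V.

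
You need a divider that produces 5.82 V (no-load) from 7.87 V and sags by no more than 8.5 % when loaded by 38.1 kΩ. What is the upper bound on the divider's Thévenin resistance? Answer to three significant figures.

Loading drop = R_th/(R_th + R_L) ≤ 0.0850, so R_th ≤ R_L · ε/(1−ε) = 38.1 kΩ × 0.0850/0.9150 = 3.54 kΩ.

R_th ≤ 3.54 kΩ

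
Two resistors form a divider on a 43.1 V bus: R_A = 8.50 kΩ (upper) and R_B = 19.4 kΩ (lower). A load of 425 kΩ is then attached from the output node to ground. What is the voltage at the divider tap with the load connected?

The load sits in parallel with R_B: R_B‖R_L = (19.4 × 425) / (19.4 + 425) = 18.55 kΩ.
V_out = 43.1 × 18.55 / (8.50 + 18.55) = 43.1 × 18.55/27.05 = 29.6 V.
(Unloaded it would have been 30.0 V.)

V_out ≈ 29.6 V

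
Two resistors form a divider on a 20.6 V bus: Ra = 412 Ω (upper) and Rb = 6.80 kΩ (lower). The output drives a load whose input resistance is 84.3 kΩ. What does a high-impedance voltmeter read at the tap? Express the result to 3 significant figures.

The load sits in parallel with Rb: Rb‖R_L = (6800 × 84300) / (6800 + 84300) = 6292 Ω.
V_out = 20.6 × 6292 / (412 + 6292) = 20.6 × 6292/6704 = 19.3 V.
(Unloaded it would have been 19.4 V.)

V_out ≈ 19.3 V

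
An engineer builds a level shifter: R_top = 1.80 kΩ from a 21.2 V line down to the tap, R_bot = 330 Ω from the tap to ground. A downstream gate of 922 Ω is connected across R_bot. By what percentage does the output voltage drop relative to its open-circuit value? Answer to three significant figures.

The divider's output (Thévenin) resistance is R_top‖R_bot = 278.9 Ω.
Fractional drop under load = R_th/(R_th + R_L) = 278.9 / (278.9 + 922) = 0.2322.
So the output falls by 23.2 %.

23.2 %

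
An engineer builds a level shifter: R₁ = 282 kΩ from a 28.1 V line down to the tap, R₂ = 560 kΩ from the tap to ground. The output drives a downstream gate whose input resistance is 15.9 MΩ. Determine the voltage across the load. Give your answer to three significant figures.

V_out ≈ 18.5 V

The load sits in parallel with R₂: R₂‖R_L = (560 × 15900) / (560 + 15900) = 540.9 kΩ.
V_out = 28.1 × 540.9 / (282 + 540.9) = 28.1 × 540.9/822.9 = 18.5 V.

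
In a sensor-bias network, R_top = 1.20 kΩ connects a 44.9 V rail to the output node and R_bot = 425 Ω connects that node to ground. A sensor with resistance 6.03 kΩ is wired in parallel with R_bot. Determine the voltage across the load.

The load sits in parallel with R_bot: R_bot‖R_L = (425 × 6030) / (425 + 6030) = 397.0 Ω.
V_out = 44.9 × 397.0 / (1200 + 397.0) = 44.9 × 397.0/1597 = 11.2 V.
(Unloaded it would have been 11.7 V.)

V_out ≈ 11.2 V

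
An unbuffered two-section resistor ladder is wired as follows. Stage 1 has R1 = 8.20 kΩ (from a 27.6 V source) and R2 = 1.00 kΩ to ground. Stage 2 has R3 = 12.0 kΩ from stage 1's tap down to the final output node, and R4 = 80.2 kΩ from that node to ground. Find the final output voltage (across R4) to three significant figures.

V_out ≈ 2.58 V

Stage 2 presents R3+R4 = 92.20 kΩ as a load on stage 1's tap.
Stage 1's lower leg becomes R2‖(R3+R4) = 0.9893 kΩ, so V_mid = 27.6 × 0.9893/9.189 = 2.971 V.
Stage 2 is itself unloaded: V_out = V_mid × R4/(R3+R4) = 2.971 × 80.2/92.20 = 2.58 V.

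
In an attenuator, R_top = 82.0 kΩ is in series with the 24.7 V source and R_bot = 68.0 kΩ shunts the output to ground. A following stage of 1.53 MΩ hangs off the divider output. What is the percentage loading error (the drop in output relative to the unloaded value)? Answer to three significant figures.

The divider's output (Thévenin) resistance is R_top‖R_bot = 37.17 kΩ.
Fractional drop under load = R_th/(R_th + R_L) = 37.17 / (37.17 + 1530) = 0.02372.
So the output falls by 2.37 %.

2.37 %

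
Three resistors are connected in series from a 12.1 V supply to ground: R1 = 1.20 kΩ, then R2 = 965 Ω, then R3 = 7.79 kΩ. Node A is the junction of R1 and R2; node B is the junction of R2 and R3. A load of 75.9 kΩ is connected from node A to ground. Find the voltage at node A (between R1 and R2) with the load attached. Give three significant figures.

V ≈ 10.5 V

Below node A the series string R2+R3 = 8755 Ω sits in parallel with the 75900 Ω load: 7850 Ω.
V_A = 12.1 × 7850/(1200 + 7850) = 10.5 V.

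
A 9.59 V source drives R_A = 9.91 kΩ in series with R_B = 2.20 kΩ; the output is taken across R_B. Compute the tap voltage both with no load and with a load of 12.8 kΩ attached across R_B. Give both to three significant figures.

Unloaded: 1.74 V; loaded: 1.53 V

Open-circuit: V = 9.59 × 2.20/(9.91 + 2.20) = 1.74 V.
With the load, R_B becomes R_B‖R_L = 1.877 kΩ, so V = 9.59 × 1.877/11.79 = 1.53 V.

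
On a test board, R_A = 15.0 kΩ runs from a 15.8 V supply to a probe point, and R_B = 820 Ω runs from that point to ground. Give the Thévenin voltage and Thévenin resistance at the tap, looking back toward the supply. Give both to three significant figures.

V_th is the open-circuit tap voltage: 15.8 × 820/(15000 + 820) = 0.819 V.
With the supply zeroed, R_A and R_B appear in parallel from the tap: R_th = R_A‖R_B = (15000 × 820)/15820 = 777 Ω.

V_th = 0.819 V, R_th = 777 Ω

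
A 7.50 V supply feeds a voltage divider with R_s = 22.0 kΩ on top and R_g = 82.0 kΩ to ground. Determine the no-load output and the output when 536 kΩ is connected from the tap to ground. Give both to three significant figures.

Open-circuit: V = 7.50 × 82.0/(22.0 + 82.0) = 5.91 V.
With the load, R_g becomes R_g‖R_L = 71.12 kΩ, so V = 7.50 × 71.12/93.12 = 5.73 V.

Unloaded: 5.91 V; loaded: 5.73 V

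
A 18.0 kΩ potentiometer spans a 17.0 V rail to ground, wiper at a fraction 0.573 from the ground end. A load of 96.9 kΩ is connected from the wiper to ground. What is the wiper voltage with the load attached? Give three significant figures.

V ≈ 9.32 V

The wiper splits the pot into (1−α)R = 7.686 kΩ above and αR = 10.31 kΩ below.
Lower section ‖ load = 9.322 kΩ.
V_wiper = 17.0 × 9.322/(7.686 + 9.322) = 9.32 V.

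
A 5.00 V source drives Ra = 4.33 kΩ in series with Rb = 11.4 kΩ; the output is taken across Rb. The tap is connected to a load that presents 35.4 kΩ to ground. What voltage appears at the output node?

The load sits in parallel with Rb: Rb‖R_L = (11.4 × 35.4) / (11.4 + 35.4) = 8.623 kΩ.
V_out = 5.00 × 8.623 / (4.33 + 8.623) = 5.00 × 8.623/12.95 = 3.33 V.

V_out ≈ 3.33 V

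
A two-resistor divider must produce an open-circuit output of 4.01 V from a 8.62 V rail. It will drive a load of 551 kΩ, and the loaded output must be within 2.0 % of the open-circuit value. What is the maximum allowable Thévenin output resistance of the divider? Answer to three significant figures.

R_th ≤ 11.2 kΩ

Loading drop = R_th/(R_th + R_L) ≤ 0.0200, so R_th ≤ R_L · ε/(1−ε) = 551 kΩ × 0.0200/0.9800 = 11.2 kΩ.
(Any R1, R2 with R2/(R1+R2) = 0.465 and R1‖R2 ≤ 11.2 kΩ will meet the spec.)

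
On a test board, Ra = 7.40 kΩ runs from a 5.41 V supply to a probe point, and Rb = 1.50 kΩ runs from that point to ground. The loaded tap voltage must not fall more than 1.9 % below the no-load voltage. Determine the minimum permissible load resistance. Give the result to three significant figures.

Output resistance R_th = Ra‖Rb = (7.40 × 1.50)/8.900 = 1.247 kΩ.
The fractional drop is R_th/(R_th + R_L); requiring this ≤ 0.0190 gives R_L ≥ R_th(1/0.0190 − 1) = 1.247 × 51.63 = 64.4 kΩ.

R_L(min) ≈ 64.4 kΩ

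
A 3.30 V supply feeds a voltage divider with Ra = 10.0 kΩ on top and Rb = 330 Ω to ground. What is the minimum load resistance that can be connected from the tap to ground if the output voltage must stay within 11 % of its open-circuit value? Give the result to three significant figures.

Output resistance R_th = Ra‖Rb = (10000 × 330)/10330 = 319.5 Ω.
The fractional drop is R_th/(R_th + R_L); requiring this ≤ 0.110 gives R_L ≥ R_th(1/0.110 − 1) = 319.5 × 8.091 = 2.58 kΩ.

R_L(min) ≈ 2.58 kΩ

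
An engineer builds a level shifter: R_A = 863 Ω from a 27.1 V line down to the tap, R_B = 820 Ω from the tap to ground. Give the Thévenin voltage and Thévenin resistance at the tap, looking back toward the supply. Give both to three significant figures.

V_th = 13.2 V, R_th = 420 Ω

V_th is the open-circuit tap voltage: 27.1 × 820/(863 + 820) = 13.2 V.
With the supply zeroed, R_A and R_B appear in parallel from the tap: R_th = R_A‖R_B = (863 × 820)/1683 = 420 Ω.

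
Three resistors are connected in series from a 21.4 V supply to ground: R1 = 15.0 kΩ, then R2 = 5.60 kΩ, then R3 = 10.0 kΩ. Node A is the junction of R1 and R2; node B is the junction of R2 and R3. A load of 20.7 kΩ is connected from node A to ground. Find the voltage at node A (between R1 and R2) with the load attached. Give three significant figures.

V ≈ 7.97 V

Below node A the series string R2+R3 = 15.60 kΩ sits in parallel with the 20.7 kΩ load: 8.896 kΩ.
V_A = 21.4 × 8.896/(15.0 + 8.896) = 7.97 V.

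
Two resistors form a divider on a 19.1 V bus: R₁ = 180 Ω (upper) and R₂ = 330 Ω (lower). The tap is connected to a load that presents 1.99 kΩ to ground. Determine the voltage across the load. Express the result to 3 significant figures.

V_out ≈ 11.7 V

The load sits in parallel with R₂: R₂‖R_L = (330 × 1990) / (330 + 1990) = 283.1 Ω.
V_out = 19.1 × 283.1 / (180 + 283.1) = 19.1 × 283.1/463.1 = 11.7 V.
(Unloaded it would have been 12.4 V.)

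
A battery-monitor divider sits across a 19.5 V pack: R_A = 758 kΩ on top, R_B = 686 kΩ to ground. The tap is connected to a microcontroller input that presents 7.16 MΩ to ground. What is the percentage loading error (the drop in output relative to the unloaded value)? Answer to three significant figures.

The divider's output (Thévenin) resistance is R_A‖R_B = 360.1 kΩ.
Fractional drop under load = R_th/(R_th + R_L) = 360.1 / (360.1 + 7160) = 0.04789.
So the output falls by 4.79 %.

4.79 %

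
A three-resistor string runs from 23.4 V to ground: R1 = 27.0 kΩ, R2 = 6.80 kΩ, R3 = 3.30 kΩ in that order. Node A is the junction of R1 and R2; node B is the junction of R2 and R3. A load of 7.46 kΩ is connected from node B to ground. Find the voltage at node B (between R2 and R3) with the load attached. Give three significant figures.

At node B, R3 is in parallel with the load: R3‖R_L = 2.288 kΩ.
Below node A the resistance is R2 + (R3‖R_L) = 9.088 kΩ, so V_A = 23.4 × 9.088/36.09 = 5.893 V.
Then V_B = V_A × (R3‖R_L)/(R2 + R3‖R_L) = 5.893 × 2.288/9.088 = 1.48 V.

V ≈ 1.48 V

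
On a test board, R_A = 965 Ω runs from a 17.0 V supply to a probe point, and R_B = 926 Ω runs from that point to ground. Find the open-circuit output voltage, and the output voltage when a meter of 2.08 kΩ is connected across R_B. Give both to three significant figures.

Open-circuit: V = 17.0 × 926/(965 + 926) = 8.32 V.
With the load, R_B becomes R_B‖R_L = 640.7 Ω, so V = 17.0 × 640.7/1606 = 6.78 V.

Unloaded: 8.32 V; loaded: 6.78 V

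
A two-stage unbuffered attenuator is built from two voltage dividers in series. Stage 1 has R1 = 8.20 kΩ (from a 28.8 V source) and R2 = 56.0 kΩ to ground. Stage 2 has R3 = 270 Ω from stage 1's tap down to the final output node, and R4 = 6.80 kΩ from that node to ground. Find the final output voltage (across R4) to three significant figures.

V_out ≈ 12.0 V

Stage 2 presents R3+R4 = 7070 Ω as a load on stage 1's tap.
Stage 1's lower leg becomes R2‖(R3+R4) = 6277 Ω, so V_mid = 28.8 × 6277/14480 = 12.49 V.
Stage 2 is itself unloaded: V_out = V_mid × R4/(R3+R4) = 12.49 × 6800/7070 = 12.0 V.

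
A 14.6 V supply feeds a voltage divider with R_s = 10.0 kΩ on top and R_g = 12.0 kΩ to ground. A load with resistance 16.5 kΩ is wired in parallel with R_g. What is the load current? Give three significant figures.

R_g‖R_L = 6.947 kΩ; V_out = 14.6 × 6.947/16.95 = 5.985 V.
I_L = V_out / R_L = 5.985 / 16.5 kΩ = 0.363 mA.

I_L ≈ 0.363 mA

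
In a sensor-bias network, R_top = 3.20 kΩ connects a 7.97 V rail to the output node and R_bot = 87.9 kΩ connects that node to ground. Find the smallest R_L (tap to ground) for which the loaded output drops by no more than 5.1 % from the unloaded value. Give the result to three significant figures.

R_L(min) ≈ 57.5 kΩ

Output resistance R_th = R_top‖R_bot = (3.20 × 87.9)/91.10 = 3.088 kΩ.
The fractional drop is R_th/(R_th + R_L); requiring this ≤ 0.0510 gives R_L ≥ R_th(1/0.0510 − 1) = 3.088 × 18.61 = 57.5 kΩ.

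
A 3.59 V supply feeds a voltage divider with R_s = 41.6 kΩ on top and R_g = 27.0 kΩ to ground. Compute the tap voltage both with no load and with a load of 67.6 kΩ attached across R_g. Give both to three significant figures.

Unloaded: 1.41 V; loaded: 1.14 V

Open-circuit: V = 3.59 × 27.0/(41.6 + 27.0) = 1.41 V.
With the load, R_g becomes R_g‖R_L = 19.29 kΩ, so V = 3.59 × 19.29/60.89 = 1.14 V.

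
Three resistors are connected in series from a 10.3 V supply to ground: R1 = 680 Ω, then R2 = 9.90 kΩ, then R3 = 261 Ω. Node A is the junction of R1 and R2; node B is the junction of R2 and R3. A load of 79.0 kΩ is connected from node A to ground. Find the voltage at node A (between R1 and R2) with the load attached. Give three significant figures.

V ≈ 9.58 V

Below node A the series string R2+R3 = 10160 Ω sits in parallel with the 79000 Ω load: 9003 Ω.
V_A = 10.3 × 9003/(680 + 9003) = 9.58 V.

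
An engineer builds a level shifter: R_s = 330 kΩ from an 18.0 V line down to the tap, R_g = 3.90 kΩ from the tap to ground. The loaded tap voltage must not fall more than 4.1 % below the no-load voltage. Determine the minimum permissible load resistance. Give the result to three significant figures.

Output resistance R_th = R_s‖R_g = (330 × 3.90)/333.9 = 3.854 kΩ.
The fractional drop is R_th/(R_th + R_L); requiring this ≤ 0.0410 gives R_L ≥ R_th(1/0.0410 − 1) = 3.854 × 23.39 = 90.2 kΩ.

R_L(min) ≈ 90.2 kΩ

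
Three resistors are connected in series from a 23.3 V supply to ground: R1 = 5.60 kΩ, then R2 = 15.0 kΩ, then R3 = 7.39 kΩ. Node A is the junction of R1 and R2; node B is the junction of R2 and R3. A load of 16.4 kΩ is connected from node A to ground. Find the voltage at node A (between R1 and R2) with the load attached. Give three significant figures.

Below node A the series string R2+R3 = 22.39 kΩ sits in parallel with the 16.4 kΩ load: 9.466 kΩ.
V_A = 23.3 × 9.466/(5.60 + 9.466) = 14.6 V.

V ≈ 14.6 V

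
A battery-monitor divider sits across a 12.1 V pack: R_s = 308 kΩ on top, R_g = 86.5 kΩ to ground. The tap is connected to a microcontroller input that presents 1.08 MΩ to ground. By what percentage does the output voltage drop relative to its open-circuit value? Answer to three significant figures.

The divider's output (Thévenin) resistance is R_s‖R_g = 67.53 kΩ.
Fractional drop under load = R_th/(R_th + R_L) = 67.53 / (67.53 + 1080) = 0.05885.
So the output falls by 5.89 %.

5.89 %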